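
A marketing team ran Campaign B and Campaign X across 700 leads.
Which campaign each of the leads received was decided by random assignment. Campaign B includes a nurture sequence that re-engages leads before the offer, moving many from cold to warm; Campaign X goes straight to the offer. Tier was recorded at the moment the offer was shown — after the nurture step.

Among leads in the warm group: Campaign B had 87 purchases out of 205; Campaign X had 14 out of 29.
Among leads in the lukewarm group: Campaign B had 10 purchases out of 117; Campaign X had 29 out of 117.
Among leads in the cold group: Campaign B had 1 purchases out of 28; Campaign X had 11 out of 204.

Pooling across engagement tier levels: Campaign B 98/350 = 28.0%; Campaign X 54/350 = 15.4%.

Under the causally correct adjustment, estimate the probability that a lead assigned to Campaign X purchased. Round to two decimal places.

Engagement tier here is a post-treatment variable shaped by the campaign; conditioning on it would introduce bias rather than remove it. The overall comparison is the causal one.
So P(outcome | do(Campaign X)) is just the pooled rate for Campaign X: 54/350 = 0.154.

0.15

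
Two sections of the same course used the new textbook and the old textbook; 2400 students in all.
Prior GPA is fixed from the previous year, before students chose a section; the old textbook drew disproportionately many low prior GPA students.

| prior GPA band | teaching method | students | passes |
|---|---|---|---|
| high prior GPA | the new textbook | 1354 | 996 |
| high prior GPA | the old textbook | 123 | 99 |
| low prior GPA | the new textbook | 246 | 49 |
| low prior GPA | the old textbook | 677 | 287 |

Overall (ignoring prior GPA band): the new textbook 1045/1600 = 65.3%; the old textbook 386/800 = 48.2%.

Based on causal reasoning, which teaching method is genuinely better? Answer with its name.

The prior GPA band-specific comparison favours the old textbook throughout, but the pooled figures favour the new textbook. The question is whether to condition on prior GPA band.
Prior GPA band is set before the teaching method has any effect — it is not caused by the teaching method — and it independently drives the outcome. That makes it a confounder, so the causal comparison is within prior GPA band levels.
Within each level — high prior GPA: 73.6% vs 80.5%; low prior GPA: 19.9% vs 42.4% — the old textbook is higher every time.

the old textbook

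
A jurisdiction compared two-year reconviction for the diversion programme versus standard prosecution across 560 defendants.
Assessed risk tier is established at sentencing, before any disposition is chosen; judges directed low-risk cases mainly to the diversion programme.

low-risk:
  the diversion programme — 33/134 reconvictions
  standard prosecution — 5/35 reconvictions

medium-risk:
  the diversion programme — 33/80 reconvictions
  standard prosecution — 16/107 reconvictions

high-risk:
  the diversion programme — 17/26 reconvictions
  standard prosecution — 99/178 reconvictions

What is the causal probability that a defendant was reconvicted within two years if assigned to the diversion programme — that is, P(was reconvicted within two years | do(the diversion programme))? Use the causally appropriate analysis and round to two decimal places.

0.45

The imbalance in assessed risk tier arose from how defendants were allocated, not from anything the disposition did; and assessed risk tier independently affects the outcome. The pooled gap is confounded — condition on assessed risk tier.
Standardising the diversion programme to the population assessed risk tier mix: 0.302·33/134 + 0.334·33/80 + 0.364·17/26 = 0.450.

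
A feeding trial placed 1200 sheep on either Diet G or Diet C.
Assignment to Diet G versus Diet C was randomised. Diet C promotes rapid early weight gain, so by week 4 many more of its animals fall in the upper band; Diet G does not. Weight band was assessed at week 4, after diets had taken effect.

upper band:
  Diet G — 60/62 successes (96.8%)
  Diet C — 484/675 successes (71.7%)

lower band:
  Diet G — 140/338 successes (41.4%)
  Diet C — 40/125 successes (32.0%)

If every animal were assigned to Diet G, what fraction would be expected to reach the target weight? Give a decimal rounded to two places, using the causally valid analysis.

0.50

Stratifying would compare diets among sheep the diets themselves sorted into week-4 weight band groups — a form of selection on an intermediate. The unconditioned pooled rates give the total causal effect.
So P(outcome | do(Diet G)) is just the pooled rate for Diet G: 200/400 = 0.500.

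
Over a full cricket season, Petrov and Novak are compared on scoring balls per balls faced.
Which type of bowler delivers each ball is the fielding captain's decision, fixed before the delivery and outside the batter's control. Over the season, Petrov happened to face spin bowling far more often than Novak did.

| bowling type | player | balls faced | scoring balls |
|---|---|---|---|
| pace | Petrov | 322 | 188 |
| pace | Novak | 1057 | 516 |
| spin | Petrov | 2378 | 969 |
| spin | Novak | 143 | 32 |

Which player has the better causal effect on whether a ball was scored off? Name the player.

Petrov

Bowling type satisfies the back-door criterion: it is not a descendant of the player, and it blocks the spurious path from player to outcome. Adjusting for it (i.e., using the within-bowling type rates) gives the causal effect.
Within each level — pace: 58.4% vs 48.8%; spin: 40.7% vs 22.4% — Petrov is higher every time.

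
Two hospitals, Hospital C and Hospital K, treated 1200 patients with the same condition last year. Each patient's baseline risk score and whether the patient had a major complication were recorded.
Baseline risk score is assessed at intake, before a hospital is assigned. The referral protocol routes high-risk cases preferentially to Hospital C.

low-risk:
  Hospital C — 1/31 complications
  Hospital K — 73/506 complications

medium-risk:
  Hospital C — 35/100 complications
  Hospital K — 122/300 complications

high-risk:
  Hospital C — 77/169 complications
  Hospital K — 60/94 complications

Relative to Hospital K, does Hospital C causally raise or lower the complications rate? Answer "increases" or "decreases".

Baseline risk score differs across hospitals for reasons unrelated to any effect of the hospital itself, and it separately predicts the outcome — a classic confounder. We must compare within baseline risk score levels.
Within each level — low-risk: 3.2% vs 14.4%; medium-risk: 35.0% vs 40.7%; high-risk: 45.6% vs 63.8% — Hospital C is lower every time.

decreases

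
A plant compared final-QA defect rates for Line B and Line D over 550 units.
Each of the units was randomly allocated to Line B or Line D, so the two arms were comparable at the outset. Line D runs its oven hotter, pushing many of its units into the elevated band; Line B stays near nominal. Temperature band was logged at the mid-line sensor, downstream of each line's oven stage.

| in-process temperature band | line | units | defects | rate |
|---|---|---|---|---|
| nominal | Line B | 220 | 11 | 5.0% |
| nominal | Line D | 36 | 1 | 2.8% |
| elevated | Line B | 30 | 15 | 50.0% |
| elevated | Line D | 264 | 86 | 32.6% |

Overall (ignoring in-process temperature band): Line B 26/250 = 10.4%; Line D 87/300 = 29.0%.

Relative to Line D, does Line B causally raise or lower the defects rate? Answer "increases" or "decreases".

Within every in-process temperature band level Line D has the lower rate, yet pooled Line B does — Simpson's reversal.
In-process temperature band is recorded after the line and is itself shifted by it — it sits on the causal path from line to outcome. Conditioning on a mediator would strip out part of the effect we want; the pooled comparison gives the total causal effect.
Pooled: Line B 10.4% vs Line D 29.0%; Line B is lower overall.

decreases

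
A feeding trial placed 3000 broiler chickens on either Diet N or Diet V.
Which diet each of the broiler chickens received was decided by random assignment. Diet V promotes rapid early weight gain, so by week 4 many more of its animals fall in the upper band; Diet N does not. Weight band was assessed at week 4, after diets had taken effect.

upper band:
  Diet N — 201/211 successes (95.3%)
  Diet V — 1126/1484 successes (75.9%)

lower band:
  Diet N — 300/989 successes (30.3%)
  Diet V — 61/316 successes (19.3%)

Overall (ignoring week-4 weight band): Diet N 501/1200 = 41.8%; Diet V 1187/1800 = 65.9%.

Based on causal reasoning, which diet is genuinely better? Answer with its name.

Stratifying would compare diets among broiler chickens the diets themselves sorted into week-4 weight band groups — a form of selection on an intermediate. The unconditioned pooled rates give the total causal effect.
Pooled: Diet N 41.8% vs Diet V 65.9%; Diet V is higher overall.

Diet V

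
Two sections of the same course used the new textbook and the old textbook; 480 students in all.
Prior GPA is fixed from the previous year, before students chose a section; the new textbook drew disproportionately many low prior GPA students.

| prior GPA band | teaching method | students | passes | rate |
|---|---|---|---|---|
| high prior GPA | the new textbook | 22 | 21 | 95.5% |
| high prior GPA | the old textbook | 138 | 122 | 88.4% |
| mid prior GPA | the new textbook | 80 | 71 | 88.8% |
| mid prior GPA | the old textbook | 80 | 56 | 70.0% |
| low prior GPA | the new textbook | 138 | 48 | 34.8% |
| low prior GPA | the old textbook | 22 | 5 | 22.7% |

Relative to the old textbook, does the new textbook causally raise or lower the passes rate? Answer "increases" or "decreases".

Since prior GPA band is a pre-existing factor (not a product of the teaching method) and it affects the outcome on its own, it is a confounder. The stratified rates, not the pooled rate, identify the causal effect.
Within each level — high prior GPA: 95.5% vs 88.4%; mid prior GPA: 88.8% vs 70.0%; low prior GPA: 34.8% vs 22.7% — the new textbook is higher every time.

increases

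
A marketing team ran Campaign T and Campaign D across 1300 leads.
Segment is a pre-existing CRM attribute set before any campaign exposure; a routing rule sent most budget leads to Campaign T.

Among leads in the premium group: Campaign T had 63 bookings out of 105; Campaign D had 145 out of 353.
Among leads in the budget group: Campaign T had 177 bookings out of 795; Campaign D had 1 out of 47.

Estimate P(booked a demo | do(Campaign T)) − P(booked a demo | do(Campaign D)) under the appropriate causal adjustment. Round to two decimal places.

Nothing the campaign does changes customer segment; the imbalance is an allocation artefact. With customer segment also predicting the outcome, the pooled figure is confounded, and the within-stratum comparison is the causal one.
Adjusting over the population distribution of customer segment: 0.352·(0.600−0.411) + 0.648·(0.223−0.021) = +0.197.

+0.20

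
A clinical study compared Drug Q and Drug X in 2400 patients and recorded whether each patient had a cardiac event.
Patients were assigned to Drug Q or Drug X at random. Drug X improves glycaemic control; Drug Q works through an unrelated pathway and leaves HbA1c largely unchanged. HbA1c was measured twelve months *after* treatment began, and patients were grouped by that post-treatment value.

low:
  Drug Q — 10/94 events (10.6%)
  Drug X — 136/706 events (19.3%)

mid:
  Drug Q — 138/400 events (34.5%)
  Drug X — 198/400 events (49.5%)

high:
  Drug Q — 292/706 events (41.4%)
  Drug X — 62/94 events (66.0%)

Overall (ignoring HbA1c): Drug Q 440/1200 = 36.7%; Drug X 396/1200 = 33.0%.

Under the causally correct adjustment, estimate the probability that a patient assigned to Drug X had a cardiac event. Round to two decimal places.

HbA1c lies on the pathway drug → HbA1c → outcome, so adjusting for it blocks the indirect effect. For the total causal effect of drug, use the unadjusted pooled rates.
So P(outcome | do(Drug X)) is just the pooled rate for Drug X: 396/1200 = 0.330.

0.33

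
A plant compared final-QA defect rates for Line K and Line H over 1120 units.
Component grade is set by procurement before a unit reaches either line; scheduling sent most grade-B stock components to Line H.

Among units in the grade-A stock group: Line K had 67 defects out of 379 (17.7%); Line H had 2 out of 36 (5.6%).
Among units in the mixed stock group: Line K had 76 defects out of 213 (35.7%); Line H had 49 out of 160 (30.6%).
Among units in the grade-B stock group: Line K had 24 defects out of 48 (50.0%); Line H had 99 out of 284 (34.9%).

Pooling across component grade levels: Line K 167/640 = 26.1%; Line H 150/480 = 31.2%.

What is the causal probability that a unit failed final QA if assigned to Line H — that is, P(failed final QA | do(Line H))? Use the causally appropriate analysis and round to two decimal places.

The component grade-specific comparison favours Line H throughout, but the pooled figures favour Line K. The question is whether to condition on component grade.
Component grade differs across lines for reasons unrelated to any effect of the line itself, and it separately predicts the outcome — a classic confounder. We must compare within component grade levels.
Standardising Line H to the population component grade mix: 0.371·2/36 + 0.333·49/160 + 0.296·99/284 = 0.226.

0.23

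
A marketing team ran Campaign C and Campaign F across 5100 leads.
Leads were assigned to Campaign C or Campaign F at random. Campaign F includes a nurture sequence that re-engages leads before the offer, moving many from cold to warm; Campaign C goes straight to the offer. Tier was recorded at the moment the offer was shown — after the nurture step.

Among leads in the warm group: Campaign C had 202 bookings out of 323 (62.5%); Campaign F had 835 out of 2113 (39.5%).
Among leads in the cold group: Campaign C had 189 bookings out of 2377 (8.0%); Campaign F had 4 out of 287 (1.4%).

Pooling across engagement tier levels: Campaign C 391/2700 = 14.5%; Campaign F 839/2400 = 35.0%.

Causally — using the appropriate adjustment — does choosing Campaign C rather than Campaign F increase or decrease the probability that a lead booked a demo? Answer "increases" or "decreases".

Engagement tier lies on the pathway campaign → engagement tier → outcome, so adjusting for it blocks the indirect effect. For the total causal effect of campaign, use the unadjusted pooled rates.
Pooled: Campaign C 14.5% vs Campaign F 35.0%; Campaign F is higher overall.

decreases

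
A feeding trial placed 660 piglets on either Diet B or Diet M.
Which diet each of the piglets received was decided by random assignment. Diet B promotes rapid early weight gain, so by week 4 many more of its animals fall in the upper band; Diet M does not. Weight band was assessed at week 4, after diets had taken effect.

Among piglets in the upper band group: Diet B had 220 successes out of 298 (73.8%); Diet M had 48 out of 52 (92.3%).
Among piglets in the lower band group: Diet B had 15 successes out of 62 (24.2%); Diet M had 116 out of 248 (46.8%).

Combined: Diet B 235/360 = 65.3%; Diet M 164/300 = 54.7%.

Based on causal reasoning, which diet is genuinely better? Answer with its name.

Week-4 weight band is recorded after the diet and is itself shifted by it — it sits on the causal path from diet to outcome. Conditioning on a mediator would strip out part of the effect we want; the pooled comparison gives the total causal effect.
Pooled: Diet B 65.3% vs Diet M 54.7%; Diet B is higher overall.

Diet B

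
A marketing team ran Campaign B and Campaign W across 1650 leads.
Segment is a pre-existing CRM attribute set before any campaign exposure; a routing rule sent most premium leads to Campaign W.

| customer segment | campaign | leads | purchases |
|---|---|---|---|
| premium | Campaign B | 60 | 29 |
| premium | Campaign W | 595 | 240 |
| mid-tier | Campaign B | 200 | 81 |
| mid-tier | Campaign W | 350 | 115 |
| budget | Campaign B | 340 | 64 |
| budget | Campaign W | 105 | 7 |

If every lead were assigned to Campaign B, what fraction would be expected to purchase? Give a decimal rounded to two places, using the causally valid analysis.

0.38

The stratified and pooled comparisons disagree (Campaign B wins within each customer segment; Campaign W wins overall), so the answer turns on the causal role of customer segment.
Customer segment differs across campaigns for reasons unrelated to any effect of the campaign itself, and it separately predicts the outcome — a classic confounder. We must compare within customer segment levels.
Standardising Campaign B to the population customer segment mix: 0.397·29/60 + 0.333·81/200 + 0.270·64/340 = 0.378.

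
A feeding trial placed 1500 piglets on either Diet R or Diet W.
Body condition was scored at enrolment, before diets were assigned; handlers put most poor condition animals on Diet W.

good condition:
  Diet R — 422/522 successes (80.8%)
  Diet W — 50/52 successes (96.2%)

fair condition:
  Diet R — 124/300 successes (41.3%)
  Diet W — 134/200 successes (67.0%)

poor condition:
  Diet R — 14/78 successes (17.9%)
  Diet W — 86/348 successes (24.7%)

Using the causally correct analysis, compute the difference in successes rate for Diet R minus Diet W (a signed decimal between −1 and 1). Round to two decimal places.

-0.16

Since starting body condition is a pre-existing factor (not a product of the diet) and it affects the outcome on its own, it is a confounder. The stratified rates, not the pooled rate, identify the causal effect.
Adjusting over the population distribution of starting body condition: 0.383·(0.808−0.962) + 0.333·(0.413−0.670) + 0.284·(0.179−0.247) = -0.163.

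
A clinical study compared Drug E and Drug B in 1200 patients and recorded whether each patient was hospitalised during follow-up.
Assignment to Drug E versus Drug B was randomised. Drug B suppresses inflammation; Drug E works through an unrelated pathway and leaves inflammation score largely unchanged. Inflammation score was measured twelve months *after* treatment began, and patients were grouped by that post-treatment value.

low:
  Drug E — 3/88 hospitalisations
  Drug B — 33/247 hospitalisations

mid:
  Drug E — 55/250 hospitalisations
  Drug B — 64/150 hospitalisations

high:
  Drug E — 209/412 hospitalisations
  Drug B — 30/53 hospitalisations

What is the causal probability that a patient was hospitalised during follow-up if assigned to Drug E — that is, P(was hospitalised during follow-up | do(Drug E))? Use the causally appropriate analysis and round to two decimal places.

0.36

Drug E is lower inside every inflammation score stratum but Drug B is lower in aggregate. Whether to stratify depends on how inflammation score relates to the drug.
Inflammation score here is a post-treatment variable shaped by the drug; conditioning on it would introduce bias rather than remove it. The overall comparison is the causal one.
So P(outcome | do(Drug E)) is just the pooled rate for Drug E: 267/750 = 0.356.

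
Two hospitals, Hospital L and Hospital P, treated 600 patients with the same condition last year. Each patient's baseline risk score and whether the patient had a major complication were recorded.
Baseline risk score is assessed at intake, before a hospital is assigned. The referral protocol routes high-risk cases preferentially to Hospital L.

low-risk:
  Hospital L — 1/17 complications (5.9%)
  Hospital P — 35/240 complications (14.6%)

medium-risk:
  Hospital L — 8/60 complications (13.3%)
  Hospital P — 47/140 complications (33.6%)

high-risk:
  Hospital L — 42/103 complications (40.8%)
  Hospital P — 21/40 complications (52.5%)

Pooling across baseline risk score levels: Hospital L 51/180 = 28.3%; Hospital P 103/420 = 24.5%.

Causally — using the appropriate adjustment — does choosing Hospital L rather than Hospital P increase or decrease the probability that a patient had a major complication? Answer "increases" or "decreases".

decreases

Since baseline risk score is a pre-existing factor (not a product of the hospital) and it affects the outcome on its own, it is a confounder. The stratified rates, not the pooled rate, identify the causal effect.
Within each level — low-risk: 5.9% vs 14.6%; medium-risk: 13.3% vs 33.6%; high-risk: 40.8% vs 52.5% — Hospital L is lower every time.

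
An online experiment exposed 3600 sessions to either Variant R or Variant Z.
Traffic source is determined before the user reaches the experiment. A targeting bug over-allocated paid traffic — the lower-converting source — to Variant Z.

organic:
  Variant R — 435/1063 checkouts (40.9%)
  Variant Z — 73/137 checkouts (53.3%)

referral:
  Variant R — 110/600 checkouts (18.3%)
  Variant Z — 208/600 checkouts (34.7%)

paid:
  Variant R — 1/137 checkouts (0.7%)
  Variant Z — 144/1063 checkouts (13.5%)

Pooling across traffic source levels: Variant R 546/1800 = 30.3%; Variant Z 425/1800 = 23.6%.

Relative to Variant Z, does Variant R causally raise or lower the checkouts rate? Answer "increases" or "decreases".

Variant Z is higher inside every traffic source stratum but Variant R is higher in aggregate. Whether to stratify depends on how traffic source relates to the variant.
Here traffic source is a common cause — it drives both which variant a case falls under and the outcome. The crude comparison mixes populations; the stratum-specific rates are the causally relevant ones.
Within each level — organic: 40.9% vs 53.3%; referral: 18.3% vs 34.7%; paid: 0.7% vs 13.5% — Variant Z is higher every time.

decreases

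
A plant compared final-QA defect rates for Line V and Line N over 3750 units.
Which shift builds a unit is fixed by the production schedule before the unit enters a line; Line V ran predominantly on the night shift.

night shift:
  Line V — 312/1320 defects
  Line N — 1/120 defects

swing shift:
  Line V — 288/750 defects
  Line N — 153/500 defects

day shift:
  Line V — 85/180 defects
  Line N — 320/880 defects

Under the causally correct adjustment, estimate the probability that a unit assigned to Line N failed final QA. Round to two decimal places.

0.21

Shift differs across lines for reasons unrelated to any effect of the line itself, and it separately predicts the outcome — a classic confounder. We must compare within shift levels.
Standardising Line N to the population shift mix: 0.384·1/120 + 0.333·153/500 + 0.283·320/880 = 0.208.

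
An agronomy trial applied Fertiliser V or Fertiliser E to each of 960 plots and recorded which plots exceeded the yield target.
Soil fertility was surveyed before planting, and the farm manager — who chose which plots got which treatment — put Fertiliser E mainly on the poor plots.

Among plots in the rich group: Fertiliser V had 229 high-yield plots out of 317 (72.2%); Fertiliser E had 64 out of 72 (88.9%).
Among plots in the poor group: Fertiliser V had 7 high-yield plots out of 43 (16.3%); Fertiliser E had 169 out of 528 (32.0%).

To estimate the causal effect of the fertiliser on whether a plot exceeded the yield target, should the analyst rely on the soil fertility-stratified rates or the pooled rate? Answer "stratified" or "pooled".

Fertiliser E is higher inside every soil fertility stratum but Fertiliser V is higher in aggregate. Whether to stratify depends on how soil fertility relates to the fertiliser.
Since soil fertility is a pre-existing factor (not a product of the fertiliser) and it affects the outcome on its own, it is a confounder. The stratified rates, not the pooled rate, identify the causal effect.
Within each level — rich: 72.2% vs 88.9%; poor: 16.3% vs 32.0% — Fertiliser E is higher every time.

stratified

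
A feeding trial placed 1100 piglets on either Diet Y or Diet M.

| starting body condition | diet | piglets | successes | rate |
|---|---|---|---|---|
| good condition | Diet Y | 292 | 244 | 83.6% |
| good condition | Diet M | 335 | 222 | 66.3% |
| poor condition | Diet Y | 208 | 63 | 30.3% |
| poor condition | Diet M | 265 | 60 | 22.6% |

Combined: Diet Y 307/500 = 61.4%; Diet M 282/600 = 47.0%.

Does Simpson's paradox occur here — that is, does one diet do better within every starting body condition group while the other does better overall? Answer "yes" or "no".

Within each starting body condition level (good condition 83.6% vs 66.3%; poor condition 30.3% vs 22.6%), Diet Y has the higher rate every time. Pooled: 61.4% vs 47.0% — Diet Y has the higher rate overall. They agree.

no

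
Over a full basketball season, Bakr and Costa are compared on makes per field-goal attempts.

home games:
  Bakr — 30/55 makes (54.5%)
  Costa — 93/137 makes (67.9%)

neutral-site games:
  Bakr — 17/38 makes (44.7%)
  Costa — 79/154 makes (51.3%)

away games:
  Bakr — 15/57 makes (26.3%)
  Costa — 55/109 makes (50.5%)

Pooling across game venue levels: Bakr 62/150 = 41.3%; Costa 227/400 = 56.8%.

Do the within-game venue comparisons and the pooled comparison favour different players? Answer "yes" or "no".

Within each game venue level (home games 54.5% vs 67.9%; neutral-site games 44.7% vs 51.3%; away games 26.3% vs 50.5%), Costa has the higher rate every time. Pooled: 41.3% vs 56.8% — Costa has the higher rate overall. They agree.

no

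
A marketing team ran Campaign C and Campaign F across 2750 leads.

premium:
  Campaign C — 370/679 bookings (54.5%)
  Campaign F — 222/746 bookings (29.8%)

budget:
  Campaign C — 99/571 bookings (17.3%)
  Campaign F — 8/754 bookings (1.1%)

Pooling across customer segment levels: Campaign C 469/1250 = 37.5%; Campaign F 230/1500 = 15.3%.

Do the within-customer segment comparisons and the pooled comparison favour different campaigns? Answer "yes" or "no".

Within each customer segment level (premium 54.5% vs 29.8%; budget 17.3% vs 1.1%), Campaign C has the higher rate every time. Pooled: 37.5% vs 15.3% — Campaign C has the higher rate overall. They agree.

no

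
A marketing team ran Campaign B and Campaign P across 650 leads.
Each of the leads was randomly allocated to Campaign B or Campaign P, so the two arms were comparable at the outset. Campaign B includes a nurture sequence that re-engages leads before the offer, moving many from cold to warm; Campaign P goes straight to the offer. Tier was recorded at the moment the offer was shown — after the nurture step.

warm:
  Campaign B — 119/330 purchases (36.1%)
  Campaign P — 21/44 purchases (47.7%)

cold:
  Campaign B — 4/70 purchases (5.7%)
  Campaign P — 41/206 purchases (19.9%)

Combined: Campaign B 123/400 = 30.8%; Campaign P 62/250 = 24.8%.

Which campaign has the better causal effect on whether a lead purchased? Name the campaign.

Campaign B

Because the campaign influences engagement tier, engagement tier is a post-treatment mediator, not a confounder. Stratifying on it would bias the estimate; the causal effect is the crude pooled difference.
Pooled: Campaign B 30.8% vs Campaign P 24.8%; Campaign B is higher overall.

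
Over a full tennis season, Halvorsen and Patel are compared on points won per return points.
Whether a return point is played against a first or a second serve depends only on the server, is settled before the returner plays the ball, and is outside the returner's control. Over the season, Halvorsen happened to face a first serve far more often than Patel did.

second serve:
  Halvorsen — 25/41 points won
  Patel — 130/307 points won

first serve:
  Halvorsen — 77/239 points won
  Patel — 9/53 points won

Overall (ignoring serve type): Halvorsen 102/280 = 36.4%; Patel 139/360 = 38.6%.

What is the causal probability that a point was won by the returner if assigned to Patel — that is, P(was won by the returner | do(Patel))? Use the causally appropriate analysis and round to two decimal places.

0.31

The serve type-specific comparison favours Halvorsen throughout, but the pooled figures favour Patel. The question is whether to condition on serve type.
Serve type satisfies the back-door criterion: it is not a descendant of the player, and it blocks the spurious path from player to outcome. Adjusting for it (i.e., using the within-serve type rates) gives the causal effect.
Standardising Patel to the population serve type mix: 0.544·130/307 + 0.456·9/53 = 0.308.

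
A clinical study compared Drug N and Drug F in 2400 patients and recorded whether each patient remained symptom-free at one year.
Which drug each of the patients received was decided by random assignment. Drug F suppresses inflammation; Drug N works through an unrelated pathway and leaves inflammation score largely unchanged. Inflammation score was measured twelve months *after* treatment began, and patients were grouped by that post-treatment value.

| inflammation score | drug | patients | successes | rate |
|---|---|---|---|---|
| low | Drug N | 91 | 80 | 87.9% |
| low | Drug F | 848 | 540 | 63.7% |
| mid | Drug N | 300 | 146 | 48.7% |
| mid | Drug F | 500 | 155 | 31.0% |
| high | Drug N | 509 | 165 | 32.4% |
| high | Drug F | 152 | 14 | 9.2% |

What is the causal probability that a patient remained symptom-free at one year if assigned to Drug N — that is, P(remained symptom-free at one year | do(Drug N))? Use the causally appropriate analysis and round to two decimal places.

Within every inflammation score level Drug N has the higher rate, yet pooled Drug F does — Simpson's reversal.
Inflammation score here is a post-treatment variable shaped by the drug; conditioning on it would introduce bias rather than remove it. The overall comparison is the causal one.
So P(outcome | do(Drug N)) is just the pooled rate for Drug N: 391/900 = 0.434.

0.43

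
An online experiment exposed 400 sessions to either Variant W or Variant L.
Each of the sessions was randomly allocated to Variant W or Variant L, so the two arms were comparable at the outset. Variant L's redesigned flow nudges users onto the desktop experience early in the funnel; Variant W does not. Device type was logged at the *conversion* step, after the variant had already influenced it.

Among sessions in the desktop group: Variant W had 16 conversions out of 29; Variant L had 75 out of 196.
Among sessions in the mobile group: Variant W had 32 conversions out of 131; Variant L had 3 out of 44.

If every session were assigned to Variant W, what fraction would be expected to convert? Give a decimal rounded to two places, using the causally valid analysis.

Stratifying would compare variants among sessions the variants themselves sorted into device type groups — a form of selection on an intermediate. The unconditioned pooled rates give the total causal effect.
So P(outcome | do(Variant W)) is just the pooled rate for Variant W: 48/160 = 0.300.

0.30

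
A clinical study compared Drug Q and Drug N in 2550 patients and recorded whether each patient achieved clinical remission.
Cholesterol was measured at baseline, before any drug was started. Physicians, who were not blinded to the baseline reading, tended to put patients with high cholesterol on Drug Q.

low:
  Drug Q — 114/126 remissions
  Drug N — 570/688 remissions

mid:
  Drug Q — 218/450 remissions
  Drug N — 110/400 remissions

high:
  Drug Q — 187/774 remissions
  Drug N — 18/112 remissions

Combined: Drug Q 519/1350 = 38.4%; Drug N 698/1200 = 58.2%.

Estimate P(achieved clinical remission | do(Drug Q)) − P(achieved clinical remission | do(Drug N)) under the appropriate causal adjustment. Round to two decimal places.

+0.12

Drug Q is higher inside every cholesterol stratum but Drug N is higher in aggregate. Whether to stratify depends on how cholesterol relates to the drug.
Cholesterol is set before the drug has any effect — it is not caused by the drug — and it independently drives the outcome. That makes it a confounder, so the causal comparison is within cholesterol levels.
Adjusting over the population distribution of cholesterol: 0.319·(0.905−0.828) + 0.333·(0.484−0.275) + 0.347·(0.242−0.161) = +0.122.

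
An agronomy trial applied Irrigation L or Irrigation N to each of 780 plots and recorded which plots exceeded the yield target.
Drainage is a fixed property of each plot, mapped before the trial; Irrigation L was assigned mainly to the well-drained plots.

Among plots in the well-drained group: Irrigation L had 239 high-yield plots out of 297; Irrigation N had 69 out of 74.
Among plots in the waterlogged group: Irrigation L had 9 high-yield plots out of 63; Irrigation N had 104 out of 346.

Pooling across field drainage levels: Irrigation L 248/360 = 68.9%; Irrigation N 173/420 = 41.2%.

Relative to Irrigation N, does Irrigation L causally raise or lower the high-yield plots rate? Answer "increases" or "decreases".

decreases

Irrigation N is higher inside every field drainage stratum but Irrigation L is higher in aggregate. Whether to stratify depends on how field drainage relates to the irrigation.
Field drainage is set before the irrigation has any effect — it is not caused by the irrigation — and it independently drives the outcome. That makes it a confounder, so the causal comparison is within field drainage levels.
Within each level — well-drained: 80.5% vs 93.2%; waterlogged: 14.3% vs 30.1% — Irrigation N is higher every time.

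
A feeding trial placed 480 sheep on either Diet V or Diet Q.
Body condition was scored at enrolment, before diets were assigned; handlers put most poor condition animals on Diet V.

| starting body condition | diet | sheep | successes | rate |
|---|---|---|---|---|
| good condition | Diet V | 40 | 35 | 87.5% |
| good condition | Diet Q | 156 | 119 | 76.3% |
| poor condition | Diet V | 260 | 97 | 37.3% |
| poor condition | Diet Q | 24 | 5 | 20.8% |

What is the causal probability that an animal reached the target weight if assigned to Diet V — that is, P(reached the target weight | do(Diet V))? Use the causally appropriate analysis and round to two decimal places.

Within every starting body condition level Diet V has the higher rate, yet pooled Diet Q does — Simpson's reversal.
Since starting body condition is a pre-existing factor (not a product of the diet) and it affects the outcome on its own, it is a confounder. The stratified rates, not the pooled rate, identify the causal effect.
Standardising Diet V to the population starting body condition mix: 0.408·35/40 + 0.592·97/260 = 0.578.

0.58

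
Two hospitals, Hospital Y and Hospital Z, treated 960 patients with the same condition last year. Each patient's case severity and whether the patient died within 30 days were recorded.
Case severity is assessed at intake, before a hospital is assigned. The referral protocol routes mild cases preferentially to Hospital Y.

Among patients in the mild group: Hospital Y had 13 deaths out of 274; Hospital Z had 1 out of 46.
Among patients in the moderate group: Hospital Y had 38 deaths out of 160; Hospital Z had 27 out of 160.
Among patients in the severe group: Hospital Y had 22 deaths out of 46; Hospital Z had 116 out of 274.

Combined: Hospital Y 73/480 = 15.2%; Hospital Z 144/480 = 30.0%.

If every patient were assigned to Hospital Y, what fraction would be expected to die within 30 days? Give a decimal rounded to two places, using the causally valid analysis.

0.25

Hospital Z is lower inside every case severity stratum but Hospital Y is lower in aggregate. Whether to stratify depends on how case severity relates to the hospital.
Case severity satisfies the back-door criterion: it is not a descendant of the hospital, and it blocks the spurious path from hospital to outcome. Adjusting for it (i.e., using the within-case severity rates) gives the causal effect.
Standardising Hospital Y to the population case severity mix: 0.333·13/274 + 0.333·38/160 + 0.333·22/46 = 0.254.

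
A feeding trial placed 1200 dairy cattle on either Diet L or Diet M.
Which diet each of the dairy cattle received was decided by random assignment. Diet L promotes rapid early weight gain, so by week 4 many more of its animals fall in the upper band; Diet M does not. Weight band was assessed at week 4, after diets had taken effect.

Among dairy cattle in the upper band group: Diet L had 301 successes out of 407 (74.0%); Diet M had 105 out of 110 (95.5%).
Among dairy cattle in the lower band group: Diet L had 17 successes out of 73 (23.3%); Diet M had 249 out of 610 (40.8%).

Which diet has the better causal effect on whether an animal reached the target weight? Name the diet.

Within every week-4 weight band level Diet M has the higher rate, yet pooled Diet L does — Simpson's reversal.
Stratifying would compare diets among dairy cattle the diets themselves sorted into week-4 weight band groups — a form of selection on an intermediate. The unconditioned pooled rates give the total causal effect.
Pooled: Diet L 66.2% vs Diet M 49.2%; Diet L is higher overall.

Diet L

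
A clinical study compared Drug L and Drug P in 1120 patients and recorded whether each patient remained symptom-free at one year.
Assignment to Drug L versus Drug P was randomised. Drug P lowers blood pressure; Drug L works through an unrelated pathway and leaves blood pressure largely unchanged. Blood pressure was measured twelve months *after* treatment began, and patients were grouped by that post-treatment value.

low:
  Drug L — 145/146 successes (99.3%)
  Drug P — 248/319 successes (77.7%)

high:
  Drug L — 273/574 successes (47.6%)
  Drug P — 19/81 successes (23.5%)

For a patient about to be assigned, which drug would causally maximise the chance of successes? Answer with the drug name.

Blood pressure is recorded after the drug and is itself shifted by it — it sits on the causal path from drug to outcome. Conditioning on a mediator would strip out part of the effect we want; the pooled comparison gives the total causal effect.
Pooled: Drug L 58.1% vs Drug P 66.8%; Drug P is higher overall.

Drug P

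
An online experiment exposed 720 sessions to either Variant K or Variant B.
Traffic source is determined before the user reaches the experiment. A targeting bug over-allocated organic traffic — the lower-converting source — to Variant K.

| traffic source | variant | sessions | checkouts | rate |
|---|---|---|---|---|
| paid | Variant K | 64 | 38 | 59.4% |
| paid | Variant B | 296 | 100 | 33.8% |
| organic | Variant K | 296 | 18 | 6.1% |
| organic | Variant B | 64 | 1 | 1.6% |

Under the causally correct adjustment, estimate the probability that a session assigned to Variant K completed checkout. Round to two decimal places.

0.33

Nothing the variant does changes traffic source; the imbalance is an allocation artefact. With traffic source also predicting the outcome, the pooled figure is confounded, and the within-stratum comparison is the causal one.
Standardising Variant K to the population traffic source mix: 0.500·38/64 + 0.500·18/296 = 0.327.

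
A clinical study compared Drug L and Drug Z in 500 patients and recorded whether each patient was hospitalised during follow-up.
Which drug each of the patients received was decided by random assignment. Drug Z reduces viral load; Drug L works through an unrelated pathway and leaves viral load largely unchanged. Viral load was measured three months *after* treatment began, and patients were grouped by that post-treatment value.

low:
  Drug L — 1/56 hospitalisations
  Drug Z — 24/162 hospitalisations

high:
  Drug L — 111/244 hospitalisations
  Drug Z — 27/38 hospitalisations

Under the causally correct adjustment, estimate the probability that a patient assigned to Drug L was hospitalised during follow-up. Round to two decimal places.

0.37

Viral load lies on the pathway drug → viral load → outcome, so adjusting for it blocks the indirect effect. For the total causal effect of drug, use the unadjusted pooled rates.
So P(outcome | do(Drug L)) is just the pooled rate for Drug L: 112/300 = 0.373.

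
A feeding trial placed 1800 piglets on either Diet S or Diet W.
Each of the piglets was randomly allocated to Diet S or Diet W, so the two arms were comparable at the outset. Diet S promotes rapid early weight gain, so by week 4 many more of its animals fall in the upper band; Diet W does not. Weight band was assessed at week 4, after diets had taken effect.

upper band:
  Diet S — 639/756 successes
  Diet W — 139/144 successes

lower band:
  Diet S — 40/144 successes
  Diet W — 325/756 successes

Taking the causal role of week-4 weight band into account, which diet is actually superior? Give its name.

Within every week-4 weight band level Diet W has the higher rate, yet pooled Diet S does — Simpson's reversal.
Week-4 weight band here is a post-treatment variable shaped by the diet; conditioning on it would introduce bias rather than remove it. The overall comparison is the causal one.
Pooled: Diet S 75.4% vs Diet W 51.6%; Diet S is higher overall.

Diet S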